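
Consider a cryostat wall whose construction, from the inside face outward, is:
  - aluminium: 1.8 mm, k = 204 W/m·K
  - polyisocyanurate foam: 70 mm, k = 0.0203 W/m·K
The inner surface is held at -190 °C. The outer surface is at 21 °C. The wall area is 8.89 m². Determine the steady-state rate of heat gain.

Q ≈ 544 W

Series thermal resistances:
R_aluminium = L/(kA) = 0.0018/(204×8.89) = 9.925×10^-7 K/W
R_polyisocyanurate foam = L/(kA) = 0.07/(0.0203×8.89) = 0.3879 K/W
R_total = 0.3879 K/W
Q = ΔT / R_total = 211 / 0.3879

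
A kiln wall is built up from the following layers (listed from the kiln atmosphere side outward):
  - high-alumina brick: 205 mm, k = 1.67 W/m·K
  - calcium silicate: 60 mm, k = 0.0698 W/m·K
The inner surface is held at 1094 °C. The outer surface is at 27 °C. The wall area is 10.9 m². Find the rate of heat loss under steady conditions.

Series thermal resistances:
R_high-alumina brick = L/(kA) = 0.205/(1.67×10.9) = 0.01126 K/W
R_calcium silicate = L/(kA) = 0.06/(0.0698×10.9) = 0.07886 K/W
R_total = 0.09012 K/W
Q = ΔT / R_total = 1067 / 0.09012

Q ≈ 11800 W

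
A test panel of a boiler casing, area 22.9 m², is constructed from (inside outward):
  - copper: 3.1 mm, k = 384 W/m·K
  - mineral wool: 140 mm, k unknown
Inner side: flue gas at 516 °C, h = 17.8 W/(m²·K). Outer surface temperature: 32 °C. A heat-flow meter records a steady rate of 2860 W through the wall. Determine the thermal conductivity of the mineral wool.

k ≈ 0.0367 W/(m·K)

Model the wall as resistances in series:
R_inner film = 1/(h_i·A) = 1/(17.8×22.9) = 0.002453 K/W
R_copper = L/(kA) = 0.0031/(384×22.9) = 3.525×10^-7 K/W
Sum of known resistances R_other = 0.002454 K/W
Total R = ΔT/Q = 484/2860 = 0.1692 K/W
R_mineral wool = R_total − R_other = 0.1668 K/W
k = L/(R·A) = 0.14/(0.1668×22.9)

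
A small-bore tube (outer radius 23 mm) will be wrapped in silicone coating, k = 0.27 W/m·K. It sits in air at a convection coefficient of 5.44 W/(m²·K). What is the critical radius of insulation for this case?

For a cylinder r_cr = k/h = 0.27/5.44
r_cr = 49.6 mm; since the bare radius (23 mm) is below r_cr, adding a thin layer of insulation will *increase* heat loss.

r_cr ≈ 49.6 mm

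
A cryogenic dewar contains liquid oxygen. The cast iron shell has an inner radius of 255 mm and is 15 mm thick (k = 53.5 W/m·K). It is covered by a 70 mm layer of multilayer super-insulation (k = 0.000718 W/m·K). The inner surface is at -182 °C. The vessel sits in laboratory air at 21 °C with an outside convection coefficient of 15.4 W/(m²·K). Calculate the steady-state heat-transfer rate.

Q ≈ 2.4 W

Radial (spherical) resistances in series:
R_cast iron shell = (1/0.255 − 1/0.27)/(4π×53.5) = 3.241×10^-4 K/W
R_multilayer super-insulation = (1/0.27 − 1/0.34)/(4π×0.000718) = 84.51 K/W
R_outer film = 1/(h·4πr_o²) = 1/(15.4×4π×0.34²) = 0.0447 K/W
R_total = 84.56 K/W
Q = ΔT/R_total = 203/84.56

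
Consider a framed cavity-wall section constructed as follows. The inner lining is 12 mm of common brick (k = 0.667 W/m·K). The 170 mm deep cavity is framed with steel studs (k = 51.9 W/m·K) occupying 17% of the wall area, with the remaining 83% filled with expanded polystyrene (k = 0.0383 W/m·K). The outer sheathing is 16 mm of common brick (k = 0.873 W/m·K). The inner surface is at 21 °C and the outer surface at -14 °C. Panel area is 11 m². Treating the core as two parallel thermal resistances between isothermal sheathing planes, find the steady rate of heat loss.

Q ≈ 6930 W

Sheathing layers in series; stud and cavity paths in parallel between them.
R_inner = 0.012/(0.667×11) = 0.001636 K/W
R_stud  = 0.17/(51.9×0.17×11) = 0.001752 K/W
R_cav   = 0.17/(0.0383×0.83×11) = 0.4862 K/W
1/R_core = 1/R_stud + 1/R_cav → R_core = 0.001745 K/W
R_outer = 0.016/(0.873×11) = 0.001666 K/W
R_total = 0.005047 K/W
Q = ΔT/R_total = 35/0.005047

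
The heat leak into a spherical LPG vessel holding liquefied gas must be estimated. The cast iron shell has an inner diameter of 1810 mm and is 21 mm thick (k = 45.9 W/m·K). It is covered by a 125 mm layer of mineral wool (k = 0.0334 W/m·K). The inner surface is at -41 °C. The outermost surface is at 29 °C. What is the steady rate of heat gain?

Q ≈ 229 W

Spherical conduction: R = (1/r_in − 1/r_out)/(4πk) per layer; series-sum.
R_cast iron shell = (1/0.905 − 1/0.926)/(4π×45.9) = 4.344×10^-5 K/W
R_mineral wool = (1/0.926 − 1/1.051)/(4π×0.0334) = 0.306 K/W
R_total = 0.3061 K/W
Q = ΔT/R_total = 70/0.3061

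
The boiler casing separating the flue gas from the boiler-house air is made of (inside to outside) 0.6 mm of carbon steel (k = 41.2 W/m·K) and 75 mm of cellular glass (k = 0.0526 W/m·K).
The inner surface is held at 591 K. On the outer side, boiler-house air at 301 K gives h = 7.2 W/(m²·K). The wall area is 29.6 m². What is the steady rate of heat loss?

Q ≈ 5490 W

Model the wall as resistances in series:
R_carbon steel = L/(kA) = 0.0006/(41.2×29.6) = 4.92×10^-7 K/W
R_cellular glass = L/(kA) = 0.075/(0.0526×29.6) = 0.04817 K/W
R_outer film = 1/(h_o·A) = 1/(7.2×29.6) = 0.004692 K/W
R_total = 0.05286 K/W
Q = ΔT / R_total = 290 / 0.05286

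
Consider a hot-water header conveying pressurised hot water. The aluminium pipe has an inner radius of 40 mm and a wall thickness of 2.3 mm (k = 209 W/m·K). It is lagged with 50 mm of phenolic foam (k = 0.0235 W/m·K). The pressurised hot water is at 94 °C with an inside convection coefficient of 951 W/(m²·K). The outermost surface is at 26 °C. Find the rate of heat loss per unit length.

q′ ≈ 12.9 W/m

Radial resistances (cylindrical: R_cond = ln(r_o/r_i)/(2πkL), R_conv = 1/(h·2πrL)):
R_inner film = 1/(h_i·2πr₁L) = 1/(951×2π×0.04×1) = 0.004184 K/W
R_aluminium pipe wall = ln(42.3/40)/(2π×209×1) = 4.257×10^-5 K/W
R_phenolic foam = ln(92.3/42.3)/(2π×0.0235×1) = 5.284 K/W
R_total = 5.289 K/W
Q = ΔT/R_total = 68/5.289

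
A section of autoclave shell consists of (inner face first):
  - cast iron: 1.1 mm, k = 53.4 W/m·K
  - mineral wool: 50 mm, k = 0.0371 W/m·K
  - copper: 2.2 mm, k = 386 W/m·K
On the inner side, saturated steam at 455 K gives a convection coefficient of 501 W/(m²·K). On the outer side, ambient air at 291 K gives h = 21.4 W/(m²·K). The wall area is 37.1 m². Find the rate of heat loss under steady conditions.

Using the resistance-network approach (series):
R_inner film = 1/(h_i·A) = 1/(501×37.1) = 5.38×10^-5 K/W
R_cast iron = L/(kA) = 0.0011/(53.4×37.1) = 5.552×10^-7 K/W
R_mineral wool = L/(kA) = 0.05/(0.0371×37.1) = 0.03633 K/W
R_copper = L/(kA) = 0.0022/(386×37.1) = 1.536×10^-7 K/W
R_outer film = 1/(h_o·A) = 1/(21.4×37.1) = 0.00126 K/W
R_total = 0.03764 K/W
Q = ΔT / R_total = 164 / 0.03764

Q ≈ 4360 W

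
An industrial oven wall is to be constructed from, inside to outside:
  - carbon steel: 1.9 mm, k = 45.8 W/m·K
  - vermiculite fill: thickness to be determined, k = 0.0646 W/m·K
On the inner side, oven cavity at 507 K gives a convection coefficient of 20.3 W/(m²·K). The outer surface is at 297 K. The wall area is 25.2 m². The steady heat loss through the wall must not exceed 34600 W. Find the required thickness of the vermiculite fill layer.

Series thermal resistances:
R_inner film = 1/(h_i·A) = 1/(20.3×25.2) = 0.001955 K/W
R_carbon steel = L/(kA) = 0.0019/(45.8×25.2) = 1.646×10^-6 K/W
Sum of the known resistances R_other = 0.001956 K/W
Required total resistance R_tot = ΔT/Q_allow = 210/34600 = 0.006069 K/W
R_vermiculite fill = R_tot − R_other = 0.004113 K/W
L = R·k·A = 0.004113×0.0646×25.2

L ≈ 6.7 mm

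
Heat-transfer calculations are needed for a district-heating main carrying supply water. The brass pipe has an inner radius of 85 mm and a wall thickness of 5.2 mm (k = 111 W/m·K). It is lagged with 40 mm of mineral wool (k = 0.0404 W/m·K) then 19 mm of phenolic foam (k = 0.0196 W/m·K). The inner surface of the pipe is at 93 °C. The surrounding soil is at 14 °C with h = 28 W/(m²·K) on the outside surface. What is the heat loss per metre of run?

Per-layer cylindrical resistances, series-summed:
R_brass pipe wall = ln(90.2/85)/(2π×111×1) = 8.514×10^-5 K/W
R_mineral wool = ln(130.2/90.2)/(2π×0.0404×1) = 1.446 K/W
R_phenolic foam = ln(149.2/130.2)/(2π×0.0196×1) = 1.106 K/W
R_outer film = 1/(h_o·2πr_oL) = 1/(28×2π×0.1492×1) = 0.0381 K/W
R_total = 2.59 K/W
Q = ΔT/R_total = 79/2.59

q′ ≈ 30.5 W/m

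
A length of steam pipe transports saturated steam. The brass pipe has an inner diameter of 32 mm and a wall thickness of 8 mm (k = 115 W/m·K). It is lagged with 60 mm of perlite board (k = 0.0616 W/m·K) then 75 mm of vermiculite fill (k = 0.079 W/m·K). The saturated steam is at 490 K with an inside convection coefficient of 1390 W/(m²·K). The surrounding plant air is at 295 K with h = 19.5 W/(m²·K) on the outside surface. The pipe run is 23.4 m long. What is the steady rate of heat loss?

Q ≈ 996 W

Radial resistances (cylindrical: R_cond = ln(r_o/r_i)/(2πkL), R_conv = 1/(h·2πrL)):
R_inner film = 1/(h_i·2πr₁L) = 1/(1390×2π×0.016×23.4) = 3.058×10^-4 K/W
R_brass pipe wall = ln(24/16)/(2π×115×23.4) = 2.398×10^-5 K/W
R_perlite board = ln(84/24)/(2π×0.0616×23.4) = 0.1383 K/W
R_vermiculite fill = ln(159/84)/(2π×0.079×23.4) = 0.05494 K/W
R_outer film = 1/(h_o·2πr_oL) = 1/(19.5×2π×0.159×23.4) = 0.002194 K/W
R_total = 0.1958 K/W
Q = ΔT/R_total = 195/0.1958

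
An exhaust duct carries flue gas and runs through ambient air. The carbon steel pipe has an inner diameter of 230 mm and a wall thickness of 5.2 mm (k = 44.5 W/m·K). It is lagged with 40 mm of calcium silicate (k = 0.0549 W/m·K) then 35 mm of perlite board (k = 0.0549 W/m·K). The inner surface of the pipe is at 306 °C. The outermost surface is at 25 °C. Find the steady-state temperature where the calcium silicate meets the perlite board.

Treating each annulus and film as a series resistance:
R_carbon steel pipe wall = ln(120.2/115)/(2π×44.5×1) = 1.582×10^-4 K/W
R_calcium silicate = ln(160.2/120.2)/(2π×0.0549×1) = 0.8328 K/W
R_perlite board = ln(195.2/160.2)/(2π×0.0549×1) = 0.5728 K/W
R_total = 1.406 K/W
Q = ΔT/R_total = 281/1.406
Q = 200 W/m
T_interface = T_inner − Q·ΣR(inner→interface) = 306 − 200×0.8329

T ≈ 140 °C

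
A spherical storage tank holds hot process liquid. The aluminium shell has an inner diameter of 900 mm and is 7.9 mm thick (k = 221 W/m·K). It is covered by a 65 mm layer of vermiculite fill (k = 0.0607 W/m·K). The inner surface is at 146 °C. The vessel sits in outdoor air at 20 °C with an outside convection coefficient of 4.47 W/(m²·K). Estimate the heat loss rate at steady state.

Q ≈ 299 W

Each spherical layer contributes R = (1/r_i − 1/r_o)/(4πk):
R_aluminium shell = (1/0.45 − 1/0.4579)/(4π×221) = 1.381×10^-5 K/W
R_vermiculite fill = (1/0.4579 − 1/0.5229)/(4π×0.0607) = 0.3559 K/W
R_outer film = 1/(h·4πr_o²) = 1/(4.47×4π×0.5229²) = 0.06511 K/W
R_total = 0.421 K/W
Q = ΔT/R_total = 126/0.421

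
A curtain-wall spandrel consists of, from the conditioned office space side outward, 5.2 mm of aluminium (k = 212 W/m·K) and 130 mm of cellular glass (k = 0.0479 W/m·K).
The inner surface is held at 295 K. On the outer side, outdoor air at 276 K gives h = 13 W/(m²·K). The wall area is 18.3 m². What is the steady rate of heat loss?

Thermal resistances in series:
R_aluminium = L/(kA) = 0.0052/(212×18.3) = 1.34×10^-6 K/W
R_cellular glass = L/(kA) = 0.13/(0.0479×18.3) = 0.1483 K/W
R_outer film = 1/(h_o·A) = 1/(13×18.3) = 0.004203 K/W
R_total = 0.1525 K/W
Q = ΔT / R_total = 19 / 0.1525

Q ≈ 125 W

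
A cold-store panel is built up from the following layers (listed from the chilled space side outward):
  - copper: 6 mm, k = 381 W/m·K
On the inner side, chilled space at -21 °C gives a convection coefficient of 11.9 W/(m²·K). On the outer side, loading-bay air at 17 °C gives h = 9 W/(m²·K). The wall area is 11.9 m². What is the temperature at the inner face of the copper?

Treating each layer as a thermal resistance in series:
R_inner film = 1/(h_i·A) = 1/(11.9×11.9) = 0.007062 K/W
R_copper = L/(kA) = 0.006/(381×11.9) = 1.323×10^-6 K/W
R_outer film = 1/(h_o·A) = 1/(9×11.9) = 0.009337 K/W
R_total = 0.0164 K/W;  Q = ΔT/R_total = 38/0.0164 = 2317 W
T_interface = T_inner + Q·ΣR(inner→interface) = -21 + 2320×0.007062

T ≈ -4.64 °C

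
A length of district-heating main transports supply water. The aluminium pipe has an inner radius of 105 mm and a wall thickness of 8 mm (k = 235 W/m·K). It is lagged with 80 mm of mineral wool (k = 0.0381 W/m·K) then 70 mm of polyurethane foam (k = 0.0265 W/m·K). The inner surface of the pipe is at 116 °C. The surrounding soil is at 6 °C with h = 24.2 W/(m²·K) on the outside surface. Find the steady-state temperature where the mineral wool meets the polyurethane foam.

Cylindrical conduction, so R = ln(r₂/r₁)/(2πkL) per layer, in series:
R_aluminium pipe wall = ln(113/105)/(2π×235×1) = 4.973×10^-5 K/W
R_mineral wool = ln(193/113)/(2π×0.0381×1) = 2.236 K/W
R_polyurethane foam = ln(263/193)/(2π×0.0265×1) = 1.859 K/W
R_outer film = 1/(h_o·2πr_oL) = 1/(24.2×2π×0.263×1) = 0.02501 K/W
R_total = 4.12 K/W
Q = ΔT/R_total = 110/4.12
Q = 26.7 W/m
T_interface = T_inner − Q·ΣR(inner→interface) = 116 − 26.7×2.236

T ≈ 56.3 °C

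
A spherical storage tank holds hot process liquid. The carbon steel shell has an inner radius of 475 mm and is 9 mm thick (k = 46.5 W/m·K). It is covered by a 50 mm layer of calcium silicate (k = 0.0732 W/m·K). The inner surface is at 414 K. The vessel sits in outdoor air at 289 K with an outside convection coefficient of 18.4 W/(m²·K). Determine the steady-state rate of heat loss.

Q ≈ 554 W

Radial (spherical) resistances in series:
R_carbon steel shell = (1/0.475 − 1/0.484)/(4π×46.5) = 6.699×10^-5 K/W
R_calcium silicate = (1/0.484 − 1/0.534)/(4π×0.0732) = 0.2103 K/W
R_outer film = 1/(h·4πr_o²) = 1/(18.4×4π×0.534²) = 0.01517 K/W
R_total = 0.2255 K/W
Q = ΔT/R_total = 125/0.2255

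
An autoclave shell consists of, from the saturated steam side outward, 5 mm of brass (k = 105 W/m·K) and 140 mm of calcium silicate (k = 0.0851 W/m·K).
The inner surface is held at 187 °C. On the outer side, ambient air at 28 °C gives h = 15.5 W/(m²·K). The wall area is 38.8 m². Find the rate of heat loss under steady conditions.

Q ≈ 3610 W

Using the resistance-network approach (series):
R_brass = L/(kA) = 0.005/(105×38.8) = 1.227×10^-6 K/W
R_calcium silicate = L/(kA) = 0.14/(0.0851×38.8) = 0.0424 K/W
R_outer film = 1/(h_o·A) = 1/(15.5×38.8) = 0.001663 K/W
R_total = 0.04406 K/W
Q = ΔT / R_total = 159 / 0.04406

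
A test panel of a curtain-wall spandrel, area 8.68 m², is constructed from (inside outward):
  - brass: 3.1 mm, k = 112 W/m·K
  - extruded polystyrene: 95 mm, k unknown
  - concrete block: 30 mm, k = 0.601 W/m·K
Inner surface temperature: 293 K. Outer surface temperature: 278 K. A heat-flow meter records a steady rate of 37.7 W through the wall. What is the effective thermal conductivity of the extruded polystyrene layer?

Treating each layer as a thermal resistance in series:
R_brass = L/(kA) = 0.0031/(112×8.68) = 3.189×10^-6 K/W
R_concrete block = L/(kA) = 0.03/(0.601×8.68) = 0.005751 K/W
Sum of known resistances R_other = 0.005754 K/W
Total R = ΔT/Q = 15/37.7 = 0.3979 K/W
R_extruded polystyrene = R_total − R_other = 0.3921 K/W
k = L/(R·A) = 0.095/(0.3921×8.68)

k ≈ 0.0279 W/(m·K)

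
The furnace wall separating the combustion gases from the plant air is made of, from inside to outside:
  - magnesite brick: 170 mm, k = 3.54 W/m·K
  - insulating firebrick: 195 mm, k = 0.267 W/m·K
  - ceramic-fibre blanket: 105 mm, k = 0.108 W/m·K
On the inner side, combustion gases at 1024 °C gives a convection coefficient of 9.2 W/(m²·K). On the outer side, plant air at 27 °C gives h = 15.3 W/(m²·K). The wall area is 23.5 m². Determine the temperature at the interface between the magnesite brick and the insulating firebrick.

Thermal resistances in series:
R_inner film = 1/(h_i·A) = 1/(9.2×23.5) = 0.004625 K/W
R_magnesite brick = L/(kA) = 0.17/(3.54×23.5) = 0.002044 K/W
R_insulating firebrick = L/(kA) = 0.195/(0.267×23.5) = 0.03108 K/W
R_ceramic-fibre blanket = L/(kA) = 0.105/(0.108×23.5) = 0.04137 K/W
R_outer film = 1/(h_o·A) = 1/(15.3×23.5) = 0.002781 K/W
R_total = 0.0819 K/W;  Q = ΔT/R_total = 997/0.0819 = 12170 W
T_interface = T_inner − Q·ΣR(inner→interface) = 1024 − 12200×0.006669

T ≈ 943 °C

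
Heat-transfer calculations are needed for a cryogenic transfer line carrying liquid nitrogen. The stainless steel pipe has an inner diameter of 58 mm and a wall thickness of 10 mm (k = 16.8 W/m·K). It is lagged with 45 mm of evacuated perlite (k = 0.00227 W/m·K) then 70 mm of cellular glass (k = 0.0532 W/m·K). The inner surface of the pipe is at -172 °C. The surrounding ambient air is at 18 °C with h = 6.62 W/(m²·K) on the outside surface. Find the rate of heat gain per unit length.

q′ ≈ 3.41 W/m

Per-layer cylindrical resistances, series-summed:
R_stainless steel pipe wall = ln(39/29)/(2π×16.8×1) = 0.002807 K/W
R_evacuated perlite = ln(84/39)/(2π×0.00227×1) = 53.79 K/W
R_cellular glass = ln(154/84)/(2π×0.0532×1) = 1.813 K/W
R_outer film = 1/(h_o·2πr_oL) = 1/(6.62×2π×0.154×1) = 0.1561 K/W
R_total = 55.77 K/W
Q = ΔT/R_total = 190/55.77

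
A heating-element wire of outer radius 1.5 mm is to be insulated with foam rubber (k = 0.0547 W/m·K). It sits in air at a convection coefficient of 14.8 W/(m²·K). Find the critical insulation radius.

r_cr ≈ 3.7 mm

For a cylinder r_cr = k/h = 0.0547/14.8
r_cr = 3.7 mm; since the bare radius (1.5 mm) is below r_cr, adding a thin layer of insulation will *increase* heat loss.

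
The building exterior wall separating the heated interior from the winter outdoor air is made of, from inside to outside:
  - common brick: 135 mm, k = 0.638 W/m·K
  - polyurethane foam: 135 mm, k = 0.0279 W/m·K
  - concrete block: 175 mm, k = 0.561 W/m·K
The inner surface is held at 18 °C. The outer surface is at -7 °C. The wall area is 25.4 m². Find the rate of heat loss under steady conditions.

Model the wall as resistances in series:
R_common brick = L/(kA) = 0.135/(0.638×25.4) = 0.008331 K/W
R_polyurethane foam = L/(kA) = 0.135/(0.0279×25.4) = 0.1905 K/W
R_concrete block = L/(kA) = 0.175/(0.561×25.4) = 0.01228 K/W
R_total = 0.2111 K/W
Q = ΔT / R_total = 25 / 0.2111

Q ≈ 118 W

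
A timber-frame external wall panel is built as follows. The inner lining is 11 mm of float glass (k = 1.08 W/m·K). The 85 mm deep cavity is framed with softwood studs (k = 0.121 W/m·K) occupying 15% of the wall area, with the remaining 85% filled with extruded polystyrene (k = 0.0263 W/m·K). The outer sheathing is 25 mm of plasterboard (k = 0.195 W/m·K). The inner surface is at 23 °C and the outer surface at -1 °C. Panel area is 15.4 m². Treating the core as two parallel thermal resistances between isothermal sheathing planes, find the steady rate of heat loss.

Q ≈ 165 W

Sheathing layers in series; stud and cavity paths in parallel between them.
R_inner = 0.011/(1.08×15.4) = 6.614×10^-4 K/W
R_stud  = 0.085/(0.121×0.15×15.4) = 0.3041 K/W
R_cav   = 0.085/(0.0263×0.85×15.4) = 0.2469 K/W
1/R_core = 1/R_stud + 1/R_cav → R_core = 0.1363 K/W
R_outer = 0.025/(0.195×15.4) = 0.008325 K/W
R_total = 0.1453 K/W
Q = ΔT/R_total = 24/0.1453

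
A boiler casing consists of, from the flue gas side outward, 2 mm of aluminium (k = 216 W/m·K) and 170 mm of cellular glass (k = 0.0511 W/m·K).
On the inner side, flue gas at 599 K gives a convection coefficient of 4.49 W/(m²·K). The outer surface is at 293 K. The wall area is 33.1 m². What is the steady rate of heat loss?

Thermal resistances in series:
R_inner film = 1/(h_i·A) = 1/(4.49×33.1) = 0.006729 K/W
R_aluminium = L/(kA) = 0.002/(216×33.1) = 2.797×10^-7 K/W
R_cellular glass = L/(kA) = 0.17/(0.0511×33.1) = 0.1005 K/W
R_total = 0.1072 K/W
Q = ΔT / R_total = 306 / 0.1072

Q ≈ 2850 W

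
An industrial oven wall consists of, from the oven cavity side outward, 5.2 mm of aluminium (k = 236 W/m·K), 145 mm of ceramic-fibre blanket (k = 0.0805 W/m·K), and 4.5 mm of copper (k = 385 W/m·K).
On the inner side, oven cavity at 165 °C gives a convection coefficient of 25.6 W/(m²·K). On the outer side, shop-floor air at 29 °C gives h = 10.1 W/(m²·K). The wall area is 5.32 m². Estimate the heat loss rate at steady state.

Q ≈ 373 W

Model the wall as resistances in series:
R_inner film = 1/(h_i·A) = 1/(25.6×5.32) = 0.007343 K/W
R_aluminium = L/(kA) = 0.0052/(236×5.32) = 4.142×10^-6 K/W
R_ceramic-fibre blanket = L/(kA) = 0.145/(0.0805×5.32) = 0.3386 K/W
R_copper = L/(kA) = 0.0045/(385×5.32) = 2.197×10^-6 K/W
R_outer film = 1/(h_o·A) = 1/(10.1×5.32) = 0.01861 K/W
R_total = 0.3645 K/W
Q = ΔT / R_total = 136 / 0.3645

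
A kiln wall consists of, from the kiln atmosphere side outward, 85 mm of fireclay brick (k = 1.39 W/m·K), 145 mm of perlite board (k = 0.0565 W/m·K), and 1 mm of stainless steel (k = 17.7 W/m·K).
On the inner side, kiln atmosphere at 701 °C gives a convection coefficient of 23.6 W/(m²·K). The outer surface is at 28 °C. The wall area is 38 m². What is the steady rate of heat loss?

Model the wall as resistances in series:
R_inner film = 1/(h_i·A) = 1/(23.6×38) = 0.001115 K/W
R_fireclay brick = L/(kA) = 0.085/(1.39×38) = 0.001609 K/W
R_perlite board = L/(kA) = 0.145/(0.0565×38) = 0.06754 K/W
R_stainless steel = L/(kA) = 0.001/(17.7×38) = 1.487×10^-6 K/W
R_total = 0.07026 K/W
Q = ΔT / R_total = 673 / 0.07026

Q ≈ 9580 W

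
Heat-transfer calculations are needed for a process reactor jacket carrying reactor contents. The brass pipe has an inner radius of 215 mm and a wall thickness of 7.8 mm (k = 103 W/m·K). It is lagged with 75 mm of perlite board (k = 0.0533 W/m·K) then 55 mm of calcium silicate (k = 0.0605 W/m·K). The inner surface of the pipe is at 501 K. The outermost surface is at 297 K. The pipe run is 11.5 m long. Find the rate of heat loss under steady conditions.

Treating each annulus and film as a series resistance:
R_brass pipe wall = ln(222.8/215)/(2π×103×11.5) = 4.788×10^-6 K/W
R_perlite board = ln(297.8/222.8)/(2π×0.0533×11.5) = 0.07534 K/W
R_calcium silicate = ln(352.8/297.8)/(2π×0.0605×11.5) = 0.03877 K/W
R_total = 0.1141 K/W
Q = ΔT/R_total = 204/0.1141

Q ≈ 1790 W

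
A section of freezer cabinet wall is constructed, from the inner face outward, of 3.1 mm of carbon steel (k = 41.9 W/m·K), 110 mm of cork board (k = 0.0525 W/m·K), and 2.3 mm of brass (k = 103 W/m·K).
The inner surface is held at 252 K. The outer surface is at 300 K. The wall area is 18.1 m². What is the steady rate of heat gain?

Thermal resistances in series:
R_carbon steel = L/(kA) = 0.0031/(41.9×18.1) = 4.088×10^-6 K/W
R_cork board = L/(kA) = 0.11/(0.0525×18.1) = 0.1158 K/W
R_brass = L/(kA) = 0.0023/(103×18.1) = 1.234×10^-6 K/W
R_total = 0.1158 K/W
Q = ΔT / R_total = 48 / 0.1158

Q ≈ 415 W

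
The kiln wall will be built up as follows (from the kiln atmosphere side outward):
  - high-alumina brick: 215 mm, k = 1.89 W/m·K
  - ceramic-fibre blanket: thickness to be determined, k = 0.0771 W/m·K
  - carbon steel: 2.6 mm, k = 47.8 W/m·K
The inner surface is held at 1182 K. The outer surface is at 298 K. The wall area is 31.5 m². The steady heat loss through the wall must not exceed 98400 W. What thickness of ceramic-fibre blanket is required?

Thermal resistances in series:
R_high-alumina brick = L/(kA) = 0.215/(1.89×31.5) = 0.003611 K/W
R_carbon steel = L/(kA) = 0.0026/(47.8×31.5) = 1.727×10^-6 K/W
Sum of the known resistances R_other = 0.003613 K/W
Required total resistance R_tot = ΔT/Q_allow = 884/98400 = 0.008984 K/W
R_ceramic-fibre blanket = R_tot − R_other = 0.005371 K/W
L = R·k·A = 0.005371×0.0771×31.5

L ≈ 13 mm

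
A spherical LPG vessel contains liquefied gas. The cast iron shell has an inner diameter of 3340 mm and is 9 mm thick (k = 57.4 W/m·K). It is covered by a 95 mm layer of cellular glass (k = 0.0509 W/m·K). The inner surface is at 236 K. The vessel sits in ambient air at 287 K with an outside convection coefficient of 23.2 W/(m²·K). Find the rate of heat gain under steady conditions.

Q ≈ 1000 W

Each spherical layer contributes R = (1/r_i − 1/r_o)/(4πk):
R_cast iron shell = (1/1.67 − 1/1.679)/(4π×57.4) = 4.45×10^-6 K/W
R_cellular glass = (1/1.679 − 1/1.774)/(4π×0.0509) = 0.04986 K/W
R_outer film = 1/(h·4πr_o²) = 1/(23.2×4π×1.774²) = 0.00109 K/W
R_total = 0.05096 K/W
Q = ΔT/R_total = 51/0.05096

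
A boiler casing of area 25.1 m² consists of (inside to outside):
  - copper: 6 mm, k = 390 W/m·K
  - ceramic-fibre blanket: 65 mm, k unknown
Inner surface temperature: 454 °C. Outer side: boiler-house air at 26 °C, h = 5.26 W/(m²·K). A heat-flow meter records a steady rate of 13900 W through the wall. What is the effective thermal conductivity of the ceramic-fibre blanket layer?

Thermal resistances in series:
R_copper = L/(kA) = 0.006/(390×25.1) = 6.129×10^-7 K/W
R_outer film = 1/(h_o·A) = 1/(5.26×25.1) = 0.007574 K/W
Sum of known resistances R_other = 0.007575 K/W
Total R = ΔT/Q = 428/13900 = 0.03079 K/W
R_ceramic-fibre blanket = R_total − R_other = 0.02322 K/W
k = L/(R·A) = 0.065/(0.02322×25.1)

k ≈ 0.112 W/(m·K)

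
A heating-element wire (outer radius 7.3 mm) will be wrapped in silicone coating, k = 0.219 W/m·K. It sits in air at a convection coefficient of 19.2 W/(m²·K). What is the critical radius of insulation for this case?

r_cr ≈ 11.4 mm

For a cylinder r_cr = k/h = 0.219/19.2
r_cr = 11.4 mm; since the bare radius (7.3 mm) is below r_cr, adding a thin layer of insulation will *increase* heat loss.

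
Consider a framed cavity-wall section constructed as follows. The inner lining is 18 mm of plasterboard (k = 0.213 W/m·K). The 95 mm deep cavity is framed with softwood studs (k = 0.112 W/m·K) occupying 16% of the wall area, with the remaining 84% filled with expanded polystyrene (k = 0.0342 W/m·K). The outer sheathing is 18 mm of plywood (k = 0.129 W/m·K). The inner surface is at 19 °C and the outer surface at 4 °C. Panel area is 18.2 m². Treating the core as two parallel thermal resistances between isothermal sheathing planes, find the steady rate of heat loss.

Q ≈ 121 W

Sheathing layers in series; stud and cavity paths in parallel between them.
R_inner = 0.018/(0.213×18.2) = 0.004643 K/W
R_stud  = 0.095/(0.112×0.16×18.2) = 0.2913 K/W
R_cav   = 0.095/(0.0342×0.84×18.2) = 0.1817 K/W
1/R_core = 1/R_stud + 1/R_cav → R_core = 0.1119 K/W
R_outer = 0.018/(0.129×18.2) = 0.007667 K/W
R_total = 0.1242 K/W
Q = ΔT/R_total = 15/0.1242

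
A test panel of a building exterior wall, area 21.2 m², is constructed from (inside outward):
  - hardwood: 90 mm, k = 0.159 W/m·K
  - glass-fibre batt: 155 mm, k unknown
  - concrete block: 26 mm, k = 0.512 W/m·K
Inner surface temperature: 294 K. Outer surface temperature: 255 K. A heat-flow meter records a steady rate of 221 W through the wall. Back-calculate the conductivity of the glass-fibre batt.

k ≈ 0.0496 W/(m·K)

Using the resistance-network approach (series):
R_hardwood = L/(kA) = 0.09/(0.159×21.2) = 0.0267 K/W
R_concrete block = L/(kA) = 0.026/(0.512×21.2) = 0.002395 K/W
Sum of known resistances R_other = 0.0291 K/W
Total R = ΔT/Q = 39/221 = 0.1765 K/W
R_glass-fibre batt = R_total − R_other = 0.1474 K/W
k = L/(R·A) = 0.155/(0.1474×21.2)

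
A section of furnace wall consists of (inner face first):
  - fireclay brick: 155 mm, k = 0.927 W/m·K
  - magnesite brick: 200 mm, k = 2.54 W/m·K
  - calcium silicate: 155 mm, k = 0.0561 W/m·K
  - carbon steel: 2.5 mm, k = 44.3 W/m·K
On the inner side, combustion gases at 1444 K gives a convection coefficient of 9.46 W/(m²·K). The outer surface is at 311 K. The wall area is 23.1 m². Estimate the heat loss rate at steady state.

Using the resistance-network approach (series):
R_inner film = 1/(h_i·A) = 1/(9.46×23.1) = 0.004576 K/W
R_fireclay brick = L/(kA) = 0.155/(0.927×23.1) = 0.007238 K/W
R_magnesite brick = L/(kA) = 0.2/(2.54×23.1) = 0.003409 K/W
R_calcium silicate = L/(kA) = 0.155/(0.0561×23.1) = 0.1196 K/W
R_carbon steel = L/(kA) = 0.0025/(44.3×23.1) = 2.443×10^-6 K/W
R_total = 0.1348 K/W
Q = ΔT / R_total = 1133 / 0.1348

Q ≈ 8400 W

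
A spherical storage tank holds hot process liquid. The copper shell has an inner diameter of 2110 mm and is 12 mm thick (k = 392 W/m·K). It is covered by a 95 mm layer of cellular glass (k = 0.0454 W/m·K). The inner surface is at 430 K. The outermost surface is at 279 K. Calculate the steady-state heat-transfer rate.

Radial (spherical) resistances in series:
R_copper shell = (1/1.055 − 1/1.067)/(4π×392) = 2.164×10^-6 K/W
R_cellular glass = (1/1.067 − 1/1.162)/(4π×0.0454) = 0.1343 K/W
R_total = 0.1343 K/W
Q = ΔT/R_total = 151/0.1343

Q ≈ 1120 W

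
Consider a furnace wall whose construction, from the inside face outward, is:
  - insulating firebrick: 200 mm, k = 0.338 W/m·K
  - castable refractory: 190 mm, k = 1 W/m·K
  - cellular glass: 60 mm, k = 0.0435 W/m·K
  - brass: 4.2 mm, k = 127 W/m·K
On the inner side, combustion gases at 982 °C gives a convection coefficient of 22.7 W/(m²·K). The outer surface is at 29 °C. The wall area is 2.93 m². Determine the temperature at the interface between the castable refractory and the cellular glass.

T ≈ 625 °C

Model the wall as resistances in series:
R_inner film = 1/(h_i·A) = 1/(22.7×2.93) = 0.01504 K/W
R_insulating firebrick = L/(kA) = 0.2/(0.338×2.93) = 0.202 K/W
R_castable refractory = L/(kA) = 0.19/(1×2.93) = 0.06485 K/W
R_cellular glass = L/(kA) = 0.06/(0.0435×2.93) = 0.4708 K/W
R_brass = L/(kA) = 0.0042/(127×2.93) = 1.129×10^-5 K/W
R_total = 0.7526 K/W;  Q = ΔT/R_total = 953/0.7526 = 1266 W
T_interface = T_inner − Q·ΣR(inner→interface) = 982 − 1270×0.2818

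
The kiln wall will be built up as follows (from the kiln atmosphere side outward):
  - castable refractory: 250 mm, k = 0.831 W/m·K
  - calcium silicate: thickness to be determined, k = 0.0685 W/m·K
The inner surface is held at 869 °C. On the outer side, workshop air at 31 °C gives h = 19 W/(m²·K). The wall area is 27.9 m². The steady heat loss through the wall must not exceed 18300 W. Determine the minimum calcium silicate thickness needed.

Thermal resistances in series:
R_castable refractory = L/(kA) = 0.25/(0.831×27.9) = 0.01078 K/W
R_outer film = 1/(h_o·A) = 1/(19×27.9) = 0.001886 K/W
Sum of the known resistances R_other = 0.01267 K/W
Required total resistance R_tot = ΔT/Q_allow = 838/18300 = 0.04579 K/W
R_calcium silicate = R_tot − R_other = 0.03312 K/W
L = R·k·A = 0.03312×0.0685×27.9

L ≈ 63.3 mm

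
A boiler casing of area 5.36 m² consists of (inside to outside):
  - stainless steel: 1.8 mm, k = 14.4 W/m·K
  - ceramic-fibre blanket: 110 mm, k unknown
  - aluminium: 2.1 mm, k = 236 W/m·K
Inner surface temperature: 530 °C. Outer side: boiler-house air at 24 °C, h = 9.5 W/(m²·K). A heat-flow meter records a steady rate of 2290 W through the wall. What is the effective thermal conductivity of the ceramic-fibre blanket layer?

k ≈ 0.102 W/(m·K)

Thermal resistances in series:
R_stainless steel = L/(kA) = 0.0018/(14.4×5.36) = 2.332×10^-5 K/W
R_aluminium = L/(kA) = 0.0021/(236×5.36) = 1.66×10^-6 K/W
R_outer film = 1/(h_o·A) = 1/(9.5×5.36) = 0.01964 K/W
Sum of known resistances R_other = 0.01966 K/W
Total R = ΔT/Q = 506/2290 = 0.221 K/W
R_ceramic-fibre blanket = R_total − R_other = 0.2013 K/W
k = L/(R·A) = 0.11/(0.2013×5.36)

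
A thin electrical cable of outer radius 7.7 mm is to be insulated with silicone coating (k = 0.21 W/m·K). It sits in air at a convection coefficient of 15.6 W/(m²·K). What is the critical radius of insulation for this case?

For a cylinder r_cr = k/h = 0.21/15.6
r_cr = 13.5 mm; since the bare radius (7.7 mm) is below r_cr, adding a thin layer of insulation will *increase* heat loss.

r_cr ≈ 13.5 mm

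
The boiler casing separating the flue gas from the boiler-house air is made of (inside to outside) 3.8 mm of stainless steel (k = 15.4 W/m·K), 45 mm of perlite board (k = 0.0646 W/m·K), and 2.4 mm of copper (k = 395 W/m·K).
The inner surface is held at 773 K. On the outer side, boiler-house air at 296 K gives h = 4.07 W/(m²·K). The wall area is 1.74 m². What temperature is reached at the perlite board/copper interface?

Model the wall as resistances in series:
R_stainless steel = L/(kA) = 0.0038/(15.4×1.74) = 1.418×10^-4 K/W
R_perlite board = L/(kA) = 0.045/(0.0646×1.74) = 0.4003 K/W
R_copper = L/(kA) = 0.0024/(395×1.74) = 3.492×10^-6 K/W
R_outer film = 1/(h_o·A) = 1/(4.07×1.74) = 0.1412 K/W
R_total = 0.5417 K/W;  Q = ΔT/R_total = 477/0.5417 = 880.6 W
T_interface = T_inner − Q·ΣR(inner→interface) = 773 − 881×0.4005

T ≈ 420 K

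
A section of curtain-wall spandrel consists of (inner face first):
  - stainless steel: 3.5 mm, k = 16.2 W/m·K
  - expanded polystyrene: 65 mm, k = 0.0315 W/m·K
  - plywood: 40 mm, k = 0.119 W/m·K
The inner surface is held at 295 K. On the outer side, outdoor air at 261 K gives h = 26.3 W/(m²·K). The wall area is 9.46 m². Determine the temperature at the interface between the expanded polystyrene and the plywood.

Using the resistance-network approach (series):
R_stainless steel = L/(kA) = 0.0035/(16.2×9.46) = 2.284×10^-5 K/W
R_expanded polystyrene = L/(kA) = 0.065/(0.0315×9.46) = 0.2181 K/W
R_plywood = L/(kA) = 0.04/(0.119×9.46) = 0.03553 K/W
R_outer film = 1/(h_o·A) = 1/(26.3×9.46) = 0.004019 K/W
R_total = 0.2577 K/W;  Q = ΔT/R_total = 34/0.2577 = 131.9 W
T_interface = T_inner − Q·ΣR(inner→interface) = 295 − 132×0.2182

T ≈ 266 K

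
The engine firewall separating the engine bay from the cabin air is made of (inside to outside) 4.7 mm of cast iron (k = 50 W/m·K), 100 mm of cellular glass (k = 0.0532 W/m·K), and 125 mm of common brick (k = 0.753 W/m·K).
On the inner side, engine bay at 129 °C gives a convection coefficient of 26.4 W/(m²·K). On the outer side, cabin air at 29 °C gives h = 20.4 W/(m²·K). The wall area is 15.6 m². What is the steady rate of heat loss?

Series thermal resistances:
R_inner film = 1/(h_i·A) = 1/(26.4×15.6) = 0.002428 K/W
R_cast iron = L/(kA) = 0.0047/(50×15.6) = 6.026×10^-6 K/W
R_cellular glass = L/(kA) = 0.1/(0.0532×15.6) = 0.1205 K/W
R_common brick = L/(kA) = 0.125/(0.753×15.6) = 0.01064 K/W
R_outer film = 1/(h_o·A) = 1/(20.4×15.6) = 0.003142 K/W
R_total = 0.1367 K/W
Q = ΔT / R_total = 100 / 0.1367

Q ≈ 731 W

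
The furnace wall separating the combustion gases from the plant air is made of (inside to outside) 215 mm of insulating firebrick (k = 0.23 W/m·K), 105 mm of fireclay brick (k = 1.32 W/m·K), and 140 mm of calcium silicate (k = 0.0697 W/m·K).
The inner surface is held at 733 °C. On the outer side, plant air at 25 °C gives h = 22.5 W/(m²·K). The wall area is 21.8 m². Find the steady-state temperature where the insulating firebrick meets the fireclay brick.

Treating each layer as a thermal resistance in series:
R_insulating firebrick = L/(kA) = 0.215/(0.23×21.8) = 0.04288 K/W
R_fireclay brick = L/(kA) = 0.105/(1.32×21.8) = 0.003649 K/W
R_calcium silicate = L/(kA) = 0.14/(0.0697×21.8) = 0.09214 K/W
R_outer film = 1/(h_o·A) = 1/(22.5×21.8) = 0.002039 K/W
R_total = 0.1407 K/W;  Q = ΔT/R_total = 708/0.1407 = 5032 W
T_interface = T_inner − Q·ΣR(inner→interface) = 733 − 5030×0.04288

T ≈ 517 °C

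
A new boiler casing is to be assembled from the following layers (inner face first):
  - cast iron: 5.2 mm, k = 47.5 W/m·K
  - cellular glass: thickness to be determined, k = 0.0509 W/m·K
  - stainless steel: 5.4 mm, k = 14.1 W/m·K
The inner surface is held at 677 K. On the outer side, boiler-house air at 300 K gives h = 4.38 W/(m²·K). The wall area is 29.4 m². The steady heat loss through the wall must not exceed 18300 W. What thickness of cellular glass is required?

Using the resistance-network approach (series):
R_cast iron = L/(kA) = 0.0052/(47.5×29.4) = 3.724×10^-6 K/W
R_stainless steel = L/(kA) = 0.0054/(14.1×29.4) = 1.303×10^-5 K/W
R_outer film = 1/(h_o·A) = 1/(4.38×29.4) = 0.007766 K/W
Sum of the known resistances R_other = 0.007782 K/W
Required total resistance R_tot = ΔT/Q_allow = 377/18300 = 0.0206 K/W
R_cellular glass = R_tot − R_other = 0.01282 K/W
L = R·k·A = 0.01282×0.0509×29.4

L ≈ 19.2 mm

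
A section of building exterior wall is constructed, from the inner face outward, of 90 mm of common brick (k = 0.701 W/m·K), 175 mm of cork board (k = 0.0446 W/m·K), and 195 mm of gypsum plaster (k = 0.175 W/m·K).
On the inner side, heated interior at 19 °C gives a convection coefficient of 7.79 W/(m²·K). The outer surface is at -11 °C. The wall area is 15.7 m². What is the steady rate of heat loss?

Q ≈ 89 W

Model the wall as resistances in series:
R_inner film = 1/(h_i·A) = 1/(7.79×15.7) = 0.008176 K/W
R_common brick = L/(kA) = 0.09/(0.701×15.7) = 0.008178 K/W
R_cork board = L/(kA) = 0.175/(0.0446×15.7) = 0.2499 K/W
R_gypsum plaster = L/(kA) = 0.195/(0.175×15.7) = 0.07097 K/W
R_total = 0.3372 K/W
Q = ΔT / R_total = 30 / 0.3372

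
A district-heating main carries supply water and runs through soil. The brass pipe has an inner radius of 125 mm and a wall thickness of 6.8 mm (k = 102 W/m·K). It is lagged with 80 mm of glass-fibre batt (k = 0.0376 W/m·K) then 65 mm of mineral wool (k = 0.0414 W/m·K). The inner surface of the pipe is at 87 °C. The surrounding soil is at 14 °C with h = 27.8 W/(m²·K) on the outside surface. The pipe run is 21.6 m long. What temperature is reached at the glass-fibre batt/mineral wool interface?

Treating each annulus and film as a series resistance:
R_brass pipe wall = ln(131.8/125)/(2π×102×21.6) = 3.827×10^-6 K/W
R_glass-fibre batt = ln(211.8/131.8)/(2π×0.0376×21.6) = 0.09296 K/W
R_mineral wool = ln(276.8/211.8)/(2π×0.0414×21.6) = 0.04764 K/W
R_outer film = 1/(h_o·2πr_oL) = 1/(27.8×2π×0.2768×21.6) = 9.575×10^-4 K/W
R_total = 0.1416 K/W
Q = ΔT/R_total = 73/0.1416
Q = 516 W
T_interface = T_inner − Q·ΣR(inner→interface) = 87 − 516×0.09296

T ≈ 39.1 °C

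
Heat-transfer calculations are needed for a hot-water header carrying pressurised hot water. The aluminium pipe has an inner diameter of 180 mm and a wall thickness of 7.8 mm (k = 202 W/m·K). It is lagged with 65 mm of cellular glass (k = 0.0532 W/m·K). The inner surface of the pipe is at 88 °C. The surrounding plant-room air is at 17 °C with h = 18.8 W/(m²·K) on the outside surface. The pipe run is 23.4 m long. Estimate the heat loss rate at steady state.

Q ≈ 1050 W

Treating each annulus and film as a series resistance:
R_aluminium pipe wall = ln(97.8/90)/(2π×202×23.4) = 2.799×10^-6 K/W
R_cellular glass = ln(162.8/97.8)/(2π×0.0532×23.4) = 0.06515 K/W
R_outer film = 1/(h_o·2πr_oL) = 1/(18.8×2π×0.1628×23.4) = 0.002222 K/W
R_total = 0.06738 K/W
Q = ΔT/R_total = 71/0.06738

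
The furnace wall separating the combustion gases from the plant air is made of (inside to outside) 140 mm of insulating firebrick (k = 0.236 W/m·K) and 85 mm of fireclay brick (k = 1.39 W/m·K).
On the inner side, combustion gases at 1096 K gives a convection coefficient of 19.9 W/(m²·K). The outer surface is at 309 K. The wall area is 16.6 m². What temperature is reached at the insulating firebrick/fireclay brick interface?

Thermal resistances in series:
R_inner film = 1/(h_i·A) = 1/(19.9×16.6) = 0.003027 K/W
R_insulating firebrick = L/(kA) = 0.14/(0.236×16.6) = 0.03574 K/W
R_fireclay brick = L/(kA) = 0.085/(1.39×16.6) = 0.003684 K/W
R_total = 0.04245 K/W;  Q = ΔT/R_total = 787/0.04245 = 18540 W
T_interface = T_inner − Q·ΣR(inner→interface) = 1096 − 18500×0.03876

T ≈ 377 K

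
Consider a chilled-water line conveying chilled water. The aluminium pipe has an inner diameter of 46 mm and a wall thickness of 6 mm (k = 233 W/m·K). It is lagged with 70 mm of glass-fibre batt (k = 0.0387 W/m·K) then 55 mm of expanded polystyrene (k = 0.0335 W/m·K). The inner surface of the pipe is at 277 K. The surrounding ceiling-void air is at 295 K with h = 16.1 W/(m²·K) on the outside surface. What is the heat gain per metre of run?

q′ ≈ 2.5 W/m

Treating each annulus and film as a series resistance:
R_aluminium pipe wall = ln(29/23)/(2π×233×1) = 1.583×10^-4 K/W
R_glass-fibre batt = ln(99/29)/(2π×0.0387×1) = 5.049 K/W
R_expanded polystyrene = ln(154/99)/(2π×0.0335×1) = 2.099 K/W
R_outer film = 1/(h_o·2πr_oL) = 1/(16.1×2π×0.154×1) = 0.06419 K/W
R_total = 7.213 K/W
Q = ΔT/R_total = 18/7.213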